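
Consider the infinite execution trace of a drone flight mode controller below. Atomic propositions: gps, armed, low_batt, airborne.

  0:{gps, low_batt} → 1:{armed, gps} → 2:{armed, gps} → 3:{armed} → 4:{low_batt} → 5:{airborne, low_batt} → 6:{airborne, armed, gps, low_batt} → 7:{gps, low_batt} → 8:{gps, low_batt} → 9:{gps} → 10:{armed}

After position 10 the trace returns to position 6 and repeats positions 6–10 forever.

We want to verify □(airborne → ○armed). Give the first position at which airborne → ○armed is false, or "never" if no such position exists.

Check airborne → ○armed at each position in order: 0 ✓, 1 ✓, 2 ✓, 3 ✓, 4 ✓, 5 ✓.
At position 6 the labels are {airborne, armed, gps, low_batt} and the next position 7 has {gps, low_batt}, so airborne → ○armed is false there. This is the first violation.

6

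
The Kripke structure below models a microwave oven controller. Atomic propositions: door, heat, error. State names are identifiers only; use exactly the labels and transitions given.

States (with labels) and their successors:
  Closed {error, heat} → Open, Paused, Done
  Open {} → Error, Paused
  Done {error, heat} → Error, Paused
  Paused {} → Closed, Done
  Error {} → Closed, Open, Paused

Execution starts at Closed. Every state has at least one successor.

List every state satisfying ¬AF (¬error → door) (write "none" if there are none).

States satisfying ¬error → door: {Closed, Done}.
States satisfying AF (¬error → door): {Closed, Done, Paused}.
States satisfying ¬AF (¬error → door): {Open, Error}.

{Open, Error}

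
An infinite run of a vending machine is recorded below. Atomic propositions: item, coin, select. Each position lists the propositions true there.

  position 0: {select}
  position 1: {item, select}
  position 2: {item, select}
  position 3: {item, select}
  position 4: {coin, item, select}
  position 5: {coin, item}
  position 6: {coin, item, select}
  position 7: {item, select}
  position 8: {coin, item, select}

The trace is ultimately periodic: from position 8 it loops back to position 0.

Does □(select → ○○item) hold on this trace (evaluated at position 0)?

select → ○○item must hold at every position from 0 onward. It fails at position 7, so □(select → ○○item) is false.
Positions where select holds: 0, 1, 2, 3, 4, 6, 7, 8.
Check ○○item at each: 0→ok, 1→ok, 2→ok, 3→ok, 4→ok, 6→ok, 7→fails, 8→ok.

Violated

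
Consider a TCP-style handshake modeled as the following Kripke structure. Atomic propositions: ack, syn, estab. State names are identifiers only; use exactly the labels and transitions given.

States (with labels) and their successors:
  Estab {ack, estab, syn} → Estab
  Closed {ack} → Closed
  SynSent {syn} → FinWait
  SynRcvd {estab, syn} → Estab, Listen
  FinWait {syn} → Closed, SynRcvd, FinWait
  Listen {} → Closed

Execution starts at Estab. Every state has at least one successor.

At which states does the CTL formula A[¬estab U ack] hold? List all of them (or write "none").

{Estab, Closed, Listen}

States satisfying ¬estab: {Closed, SynSent, FinWait, Listen}.
States satisfying ack: {Estab, Closed}.
States satisfying A[¬estab U ack]: {Estab, Closed, Listen}.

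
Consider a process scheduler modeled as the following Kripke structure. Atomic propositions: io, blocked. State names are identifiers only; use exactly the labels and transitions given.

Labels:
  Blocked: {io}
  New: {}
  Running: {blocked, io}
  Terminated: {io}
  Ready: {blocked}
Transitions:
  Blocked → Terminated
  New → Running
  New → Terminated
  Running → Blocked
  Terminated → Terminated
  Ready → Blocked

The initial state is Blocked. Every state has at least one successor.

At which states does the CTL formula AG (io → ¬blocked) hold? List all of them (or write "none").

{Blocked, Terminated, Ready}

States satisfying io → ¬blocked: {Blocked, New, Terminated, Ready}.
States satisfying AG (io → ¬blocked): {Blocked, Terminated, Ready}.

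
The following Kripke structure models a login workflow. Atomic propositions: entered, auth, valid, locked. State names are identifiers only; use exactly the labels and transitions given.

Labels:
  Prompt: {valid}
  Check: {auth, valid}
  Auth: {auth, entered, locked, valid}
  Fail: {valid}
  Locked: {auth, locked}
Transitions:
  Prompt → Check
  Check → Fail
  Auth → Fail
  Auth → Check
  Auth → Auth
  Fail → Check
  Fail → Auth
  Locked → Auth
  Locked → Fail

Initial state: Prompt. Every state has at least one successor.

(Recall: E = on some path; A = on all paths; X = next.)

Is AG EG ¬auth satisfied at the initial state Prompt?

States satisfying EG ¬auth: ∅.
States satisfying AG EG ¬auth: ∅.
Auth is reachable from Prompt and violates EG ¬auth, so AG fails at Prompt.
Prompt ∉ Sat(AG EG ¬auth).

Violated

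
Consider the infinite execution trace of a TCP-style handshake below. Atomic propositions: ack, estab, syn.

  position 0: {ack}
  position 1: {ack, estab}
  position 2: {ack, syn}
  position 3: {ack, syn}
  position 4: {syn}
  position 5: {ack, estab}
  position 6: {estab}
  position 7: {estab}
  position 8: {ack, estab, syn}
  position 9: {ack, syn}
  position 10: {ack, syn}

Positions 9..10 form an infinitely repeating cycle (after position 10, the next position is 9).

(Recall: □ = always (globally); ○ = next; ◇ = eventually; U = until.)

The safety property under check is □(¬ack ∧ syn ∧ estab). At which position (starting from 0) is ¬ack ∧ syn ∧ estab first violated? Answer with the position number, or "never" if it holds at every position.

0

At position 0 the labels are {ack}, so ¬ack ∧ syn ∧ estab is false there. This is the first violation.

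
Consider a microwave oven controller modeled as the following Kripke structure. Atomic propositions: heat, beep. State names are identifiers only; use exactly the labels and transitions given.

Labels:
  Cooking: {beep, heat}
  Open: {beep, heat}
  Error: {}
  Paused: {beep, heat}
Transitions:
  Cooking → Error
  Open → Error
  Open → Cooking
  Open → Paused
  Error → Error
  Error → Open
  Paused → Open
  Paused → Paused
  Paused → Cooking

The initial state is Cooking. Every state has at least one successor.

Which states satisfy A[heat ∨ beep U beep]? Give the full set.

{Cooking, Open, Paused}

States satisfying heat ∨ beep: {Cooking, Open, Paused}.
States satisfying beep: {Cooking, Open, Paused}.
States satisfying A[heat ∨ beep U beep]: {Cooking, Open, Paused}.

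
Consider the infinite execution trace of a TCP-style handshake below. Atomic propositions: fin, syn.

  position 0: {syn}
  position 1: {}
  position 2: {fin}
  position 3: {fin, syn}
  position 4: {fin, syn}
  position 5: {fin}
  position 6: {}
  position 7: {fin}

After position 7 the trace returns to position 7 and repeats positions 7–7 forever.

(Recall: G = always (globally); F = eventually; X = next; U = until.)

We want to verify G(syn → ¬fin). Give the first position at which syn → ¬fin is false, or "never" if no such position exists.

Check syn → ¬fin at each position in order: 0 ✓, 1 ✓, 2 ✓.
At position 3 the labels are {fin, syn}, so syn → ¬fin is false there. This is the first violation.

3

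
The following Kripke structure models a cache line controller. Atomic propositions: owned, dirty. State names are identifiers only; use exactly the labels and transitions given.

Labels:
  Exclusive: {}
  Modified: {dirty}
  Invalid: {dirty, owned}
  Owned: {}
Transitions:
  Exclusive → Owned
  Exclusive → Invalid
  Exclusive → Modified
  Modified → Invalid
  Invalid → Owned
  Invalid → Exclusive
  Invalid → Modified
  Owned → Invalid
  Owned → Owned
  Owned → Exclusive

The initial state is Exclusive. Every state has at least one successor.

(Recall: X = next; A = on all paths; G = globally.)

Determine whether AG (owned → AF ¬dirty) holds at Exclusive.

States satisfying owned → AF ¬dirty: {Exclusive, Modified, Owned}.
States satisfying AG (owned → AF ¬dirty): ∅.
Invalid is reachable from Exclusive and violates owned → AF ¬dirty, so AG fails at Exclusive.
Exclusive ∉ Sat(AG (owned → AF ¬dirty)).

Does not hold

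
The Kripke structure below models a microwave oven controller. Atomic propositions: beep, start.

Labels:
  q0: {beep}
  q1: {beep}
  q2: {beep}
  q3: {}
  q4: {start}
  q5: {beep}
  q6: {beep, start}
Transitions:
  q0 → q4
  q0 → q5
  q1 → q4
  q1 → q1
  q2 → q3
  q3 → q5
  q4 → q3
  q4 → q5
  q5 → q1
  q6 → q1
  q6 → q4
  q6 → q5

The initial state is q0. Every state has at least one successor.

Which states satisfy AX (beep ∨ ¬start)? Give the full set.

{q2, q3, q4, q5}

States satisfying beep ∨ ¬start: {q0, q1, q2, q3, q5, q6}.
States satisfying AX (beep ∨ ¬start): {q2, q3, q4, q5}.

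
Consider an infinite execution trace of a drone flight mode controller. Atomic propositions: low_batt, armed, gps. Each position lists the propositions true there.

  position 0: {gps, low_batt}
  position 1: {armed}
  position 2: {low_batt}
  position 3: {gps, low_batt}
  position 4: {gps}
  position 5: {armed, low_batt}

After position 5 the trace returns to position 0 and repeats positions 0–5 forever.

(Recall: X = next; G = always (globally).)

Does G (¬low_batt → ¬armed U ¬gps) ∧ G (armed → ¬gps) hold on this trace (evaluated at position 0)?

Satisfied

¬low_batt → ¬armed U ¬gps holds at every position 0..5, and those are all positions ever visited, so G (¬low_batt → ¬armed U ¬gps) holds.
Positions where ¬low_batt holds: 1, 4.
Check ¬armed U ¬gps at each: 1→ok, 4→ok.
armed → ¬gps holds at every position 0..5, and those are all positions ever visited, so G (armed → ¬gps) holds.
Positions where armed holds: 1, 5.
Check ¬gps at each: 1→ok, 5→ok.
At position 0: G (¬low_batt → ¬armed U ¬gps) is true; G (armed → ¬gps) is true; so G (¬low_batt → ¬armed U ¬gps) ∧ G (armed → ¬gps) is true.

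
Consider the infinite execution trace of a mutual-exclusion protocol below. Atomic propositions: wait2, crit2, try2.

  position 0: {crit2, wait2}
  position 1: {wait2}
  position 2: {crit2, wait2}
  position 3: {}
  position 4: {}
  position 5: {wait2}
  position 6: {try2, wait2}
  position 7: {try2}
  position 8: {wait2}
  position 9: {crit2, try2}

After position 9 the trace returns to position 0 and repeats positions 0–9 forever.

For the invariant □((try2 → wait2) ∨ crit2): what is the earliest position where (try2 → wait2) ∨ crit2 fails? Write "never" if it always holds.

7

Check (try2 → wait2) ∨ crit2 at each position in order: 0 ✓, 1 ✓, 2 ✓, 3 ✓, 4 ✓, 5 ✓, 6 ✓.
At position 7 the labels are {try2}, so (try2 → wait2) ∨ crit2 is false there. This is the first violation.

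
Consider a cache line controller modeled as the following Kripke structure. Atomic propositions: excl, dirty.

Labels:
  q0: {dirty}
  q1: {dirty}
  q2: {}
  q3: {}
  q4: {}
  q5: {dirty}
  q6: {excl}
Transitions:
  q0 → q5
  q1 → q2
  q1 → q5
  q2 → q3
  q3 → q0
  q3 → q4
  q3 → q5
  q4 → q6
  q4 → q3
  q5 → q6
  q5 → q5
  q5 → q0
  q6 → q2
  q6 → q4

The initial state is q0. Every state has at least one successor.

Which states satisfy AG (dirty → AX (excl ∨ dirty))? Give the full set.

{q0, q2, q3, q4, q5, q6}

States satisfying dirty → AX (excl ∨ dirty): {q0, q2, q3, q4, q5, q6}.
States satisfying AG (dirty → AX (excl ∨ dirty)): {q0, q2, q3, q4, q5, q6}.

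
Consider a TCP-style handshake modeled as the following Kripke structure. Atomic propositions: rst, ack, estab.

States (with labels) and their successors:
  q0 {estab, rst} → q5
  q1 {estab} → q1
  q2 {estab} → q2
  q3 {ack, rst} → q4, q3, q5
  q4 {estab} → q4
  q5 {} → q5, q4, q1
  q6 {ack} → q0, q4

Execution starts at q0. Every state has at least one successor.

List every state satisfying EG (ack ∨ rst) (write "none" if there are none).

{q3}

States satisfying ack ∨ rst: {q0, q3, q6}.
States satisfying EG (ack ∨ rst): {q3}.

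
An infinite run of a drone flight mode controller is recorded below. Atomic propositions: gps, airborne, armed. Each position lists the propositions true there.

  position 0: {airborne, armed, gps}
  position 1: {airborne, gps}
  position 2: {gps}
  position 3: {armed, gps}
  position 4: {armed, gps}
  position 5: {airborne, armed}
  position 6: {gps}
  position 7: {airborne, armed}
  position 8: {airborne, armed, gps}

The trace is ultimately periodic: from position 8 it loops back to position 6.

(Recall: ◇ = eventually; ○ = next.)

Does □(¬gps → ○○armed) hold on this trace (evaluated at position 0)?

¬gps → ○○armed must hold at every position from 0 onward. It fails at position 7, so □(¬gps → ○○armed) is false.
Positions where ¬gps holds: 5, 7.
Check ○○armed at each: 5→ok, 7→fails.

Does not hold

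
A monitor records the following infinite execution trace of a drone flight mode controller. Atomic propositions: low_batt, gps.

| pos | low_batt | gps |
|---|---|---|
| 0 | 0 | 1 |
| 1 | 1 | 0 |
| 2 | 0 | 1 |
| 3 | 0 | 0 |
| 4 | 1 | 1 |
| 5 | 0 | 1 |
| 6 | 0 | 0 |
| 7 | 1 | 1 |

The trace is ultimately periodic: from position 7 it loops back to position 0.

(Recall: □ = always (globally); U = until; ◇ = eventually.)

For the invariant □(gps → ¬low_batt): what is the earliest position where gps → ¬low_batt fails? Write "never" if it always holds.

4

Check gps → ¬low_batt at each position in order: 0 ✓, 1 ✓, 2 ✓, 3 ✓.
At position 4 the labels are {gps, low_batt}, so gps → ¬low_batt is false there. This is the first violation.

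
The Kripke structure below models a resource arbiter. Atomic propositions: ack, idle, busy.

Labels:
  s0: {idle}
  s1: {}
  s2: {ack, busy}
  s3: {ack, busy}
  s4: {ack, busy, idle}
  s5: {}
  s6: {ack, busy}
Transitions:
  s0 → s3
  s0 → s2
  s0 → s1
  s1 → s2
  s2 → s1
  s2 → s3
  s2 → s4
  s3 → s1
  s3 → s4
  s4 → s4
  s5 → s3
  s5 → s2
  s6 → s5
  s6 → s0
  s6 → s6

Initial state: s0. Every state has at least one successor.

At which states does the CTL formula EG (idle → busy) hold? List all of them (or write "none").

States satisfying idle → busy: {s1, s2, s3, s4, s5, s6}.
States satisfying EG (idle → busy): {s1, s2, s3, s4, s5, s6}.

{s1, s2, s3, s4, s5, s6}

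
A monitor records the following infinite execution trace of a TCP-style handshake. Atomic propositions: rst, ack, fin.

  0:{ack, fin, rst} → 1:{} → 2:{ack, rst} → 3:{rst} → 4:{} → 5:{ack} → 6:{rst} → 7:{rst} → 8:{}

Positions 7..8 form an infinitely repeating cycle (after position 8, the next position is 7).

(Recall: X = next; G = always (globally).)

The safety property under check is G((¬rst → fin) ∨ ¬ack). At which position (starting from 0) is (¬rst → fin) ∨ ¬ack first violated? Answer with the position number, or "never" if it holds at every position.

Check (¬rst → fin) ∨ ¬ack at each position in order: 0 ✓, 1 ✓, 2 ✓, 3 ✓, 4 ✓.
At position 5 the labels are {ack}, so (¬rst → fin) ∨ ¬ack is false there. This is the first violation.

5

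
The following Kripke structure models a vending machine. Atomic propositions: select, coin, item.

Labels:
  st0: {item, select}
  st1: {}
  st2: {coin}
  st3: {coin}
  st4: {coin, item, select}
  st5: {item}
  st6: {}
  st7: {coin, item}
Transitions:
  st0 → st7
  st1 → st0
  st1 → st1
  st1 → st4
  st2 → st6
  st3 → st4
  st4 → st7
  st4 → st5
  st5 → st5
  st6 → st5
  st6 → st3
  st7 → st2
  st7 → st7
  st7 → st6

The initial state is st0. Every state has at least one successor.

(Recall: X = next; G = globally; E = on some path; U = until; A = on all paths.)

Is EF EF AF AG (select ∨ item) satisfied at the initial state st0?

States satisfying EF AF AG (select ∨ item): {st0, st1, st2, st3, st4, st5, st6, st7}.
States satisfying EF EF AF AG (select ∨ item): {st0, st1, st2, st3, st4, st5, st6, st7}.
Some path from st0 reaches a state where EF AF AG (select ∨ item) holds.
st0 ∈ Sat(EF EF AF AG (select ∨ item)).

Satisfied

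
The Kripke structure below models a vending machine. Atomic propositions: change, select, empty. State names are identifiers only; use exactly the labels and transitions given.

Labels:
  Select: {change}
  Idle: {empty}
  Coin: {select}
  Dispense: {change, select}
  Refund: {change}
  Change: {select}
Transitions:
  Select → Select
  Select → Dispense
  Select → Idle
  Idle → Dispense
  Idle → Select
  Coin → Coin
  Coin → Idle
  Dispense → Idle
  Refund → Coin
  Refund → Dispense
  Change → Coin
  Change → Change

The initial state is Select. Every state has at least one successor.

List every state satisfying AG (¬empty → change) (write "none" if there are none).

{Select, Idle, Dispense}

States satisfying ¬empty → change: {Select, Idle, Dispense, Refund}.
States satisfying AG (¬empty → change): {Select, Idle, Dispense}.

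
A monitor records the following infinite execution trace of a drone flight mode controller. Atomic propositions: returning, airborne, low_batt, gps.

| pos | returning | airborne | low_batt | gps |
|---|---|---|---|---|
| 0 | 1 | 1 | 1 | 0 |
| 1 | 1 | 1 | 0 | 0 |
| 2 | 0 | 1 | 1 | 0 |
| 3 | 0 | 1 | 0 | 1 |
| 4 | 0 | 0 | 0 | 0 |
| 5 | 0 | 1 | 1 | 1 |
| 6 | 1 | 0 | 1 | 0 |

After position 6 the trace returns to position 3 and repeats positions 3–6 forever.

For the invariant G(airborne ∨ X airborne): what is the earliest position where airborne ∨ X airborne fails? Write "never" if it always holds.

never

airborne ∨ X airborne holds at every position 0..6, and those are all the positions the trace ever visits, so the invariant G(airborne ∨ X airborne) is never violated.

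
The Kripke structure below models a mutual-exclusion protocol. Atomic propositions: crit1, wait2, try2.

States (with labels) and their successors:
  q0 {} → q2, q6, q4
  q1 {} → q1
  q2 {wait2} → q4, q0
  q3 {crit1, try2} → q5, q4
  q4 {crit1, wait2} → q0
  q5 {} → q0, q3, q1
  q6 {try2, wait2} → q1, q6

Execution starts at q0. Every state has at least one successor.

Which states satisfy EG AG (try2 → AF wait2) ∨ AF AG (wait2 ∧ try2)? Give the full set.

States satisfying AG (try2 → AF wait2): {q0, q1, q2, q4, q6}.
States satisfying EG AG (try2 → AF wait2): {q0, q1, q2, q4, q6}.
States satisfying AG (wait2 ∧ try2): ∅.
States satisfying AF AG (wait2 ∧ try2): ∅.
States satisfying EG AG (try2 → AF wait2) ∨ AF AG (wait2 ∧ try2): {q0, q1, q2, q4, q6}.

{q0, q1, q2, q4, q6}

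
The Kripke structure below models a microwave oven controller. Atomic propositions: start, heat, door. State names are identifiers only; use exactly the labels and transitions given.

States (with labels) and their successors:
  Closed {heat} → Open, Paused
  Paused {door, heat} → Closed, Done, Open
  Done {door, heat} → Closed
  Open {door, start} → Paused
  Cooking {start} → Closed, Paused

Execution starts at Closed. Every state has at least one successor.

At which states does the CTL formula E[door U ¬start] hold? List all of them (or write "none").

{Closed, Paused, Done, Open}

States satisfying door: {Paused, Done, Open}.
States satisfying ¬start: {Closed, Paused, Done}.
States satisfying E[door U ¬start]: {Closed, Paused, Done, Open}.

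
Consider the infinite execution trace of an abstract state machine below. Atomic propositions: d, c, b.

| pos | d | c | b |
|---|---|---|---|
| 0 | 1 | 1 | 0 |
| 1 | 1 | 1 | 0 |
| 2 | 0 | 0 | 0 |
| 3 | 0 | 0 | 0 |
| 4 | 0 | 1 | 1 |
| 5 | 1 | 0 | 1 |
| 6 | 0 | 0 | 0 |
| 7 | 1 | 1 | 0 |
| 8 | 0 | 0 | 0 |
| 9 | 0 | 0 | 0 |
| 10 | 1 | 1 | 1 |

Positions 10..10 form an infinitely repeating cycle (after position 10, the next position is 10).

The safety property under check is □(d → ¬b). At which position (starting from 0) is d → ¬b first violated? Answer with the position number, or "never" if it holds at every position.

Check d → ¬b at each position in order: 0 ✓, 1 ✓, 2 ✓, 3 ✓, 4 ✓.
At position 5 the labels are {b, d}, so d → ¬b is false there. This is the first violation.

5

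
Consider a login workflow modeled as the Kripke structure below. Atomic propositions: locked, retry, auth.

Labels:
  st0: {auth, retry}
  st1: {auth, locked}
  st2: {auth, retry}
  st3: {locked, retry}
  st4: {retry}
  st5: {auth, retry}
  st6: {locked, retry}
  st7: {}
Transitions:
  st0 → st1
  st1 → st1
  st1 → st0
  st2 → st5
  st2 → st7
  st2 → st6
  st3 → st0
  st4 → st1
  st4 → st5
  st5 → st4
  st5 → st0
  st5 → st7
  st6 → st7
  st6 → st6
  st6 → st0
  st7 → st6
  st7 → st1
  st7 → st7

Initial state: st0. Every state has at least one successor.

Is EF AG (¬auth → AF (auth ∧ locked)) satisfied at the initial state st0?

States satisfying AG (¬auth → AF (auth ∧ locked)): {st0, st1, st3}.
States satisfying EF AG (¬auth → AF (auth ∧ locked)): {st0, st1, st2, st3, st4, st5, st6, st7}.
Some path from st0 reaches a state where AG (¬auth → AF (auth ∧ locked)) holds.
st0 ∈ Sat(EF AG (¬auth → AF (auth ∧ locked))).

Satisfied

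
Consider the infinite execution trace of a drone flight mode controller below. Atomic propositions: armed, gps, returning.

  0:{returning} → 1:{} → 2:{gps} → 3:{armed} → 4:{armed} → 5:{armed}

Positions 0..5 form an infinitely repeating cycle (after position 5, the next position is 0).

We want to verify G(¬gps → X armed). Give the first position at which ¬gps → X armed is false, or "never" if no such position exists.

At position 0 the labels are {returning} and the next position 1 has {}, so ¬gps → X armed is false there. This is the first violation.

0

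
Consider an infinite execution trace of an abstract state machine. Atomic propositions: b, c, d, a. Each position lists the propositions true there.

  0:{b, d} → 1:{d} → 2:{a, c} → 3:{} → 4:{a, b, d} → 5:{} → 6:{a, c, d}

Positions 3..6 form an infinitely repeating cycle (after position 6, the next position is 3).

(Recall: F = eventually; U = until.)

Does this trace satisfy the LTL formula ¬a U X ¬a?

Yes

Walking from position 0: X ¬a first holds at position 0, and ¬a holds at every earlier position along the way, so ¬a U X ¬a holds.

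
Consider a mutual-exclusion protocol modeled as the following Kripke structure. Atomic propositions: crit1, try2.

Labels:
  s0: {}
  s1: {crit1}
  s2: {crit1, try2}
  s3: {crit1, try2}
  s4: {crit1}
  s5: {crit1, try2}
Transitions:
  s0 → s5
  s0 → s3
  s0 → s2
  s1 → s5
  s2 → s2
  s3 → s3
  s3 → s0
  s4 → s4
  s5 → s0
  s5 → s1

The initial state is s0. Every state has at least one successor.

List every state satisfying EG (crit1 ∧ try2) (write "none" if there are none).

{s2, s3}

States satisfying crit1 ∧ try2: {s2, s3, s5}.
States satisfying EG (crit1 ∧ try2): {s2, s3}.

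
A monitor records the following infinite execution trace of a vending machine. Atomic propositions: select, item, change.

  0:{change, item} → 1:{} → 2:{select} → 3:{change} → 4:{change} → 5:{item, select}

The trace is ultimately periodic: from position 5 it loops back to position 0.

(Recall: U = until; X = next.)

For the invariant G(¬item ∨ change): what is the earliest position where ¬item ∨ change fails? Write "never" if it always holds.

5

Check ¬item ∨ change at each position in order: 0 ✓, 1 ✓, 2 ✓, 3 ✓, 4 ✓.
At position 5 the labels are {item, select}, so ¬item ∨ change is false there. This is the first violation.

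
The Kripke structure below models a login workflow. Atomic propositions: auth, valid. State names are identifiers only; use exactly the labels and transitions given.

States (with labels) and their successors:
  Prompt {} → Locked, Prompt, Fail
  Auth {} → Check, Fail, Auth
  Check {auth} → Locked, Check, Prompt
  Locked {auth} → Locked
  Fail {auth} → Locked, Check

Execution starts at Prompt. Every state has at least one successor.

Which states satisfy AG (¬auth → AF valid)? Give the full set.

States satisfying ¬auth → AF valid: {Check, Locked, Fail}.
States satisfying AG (¬auth → AF valid): {Locked}.

{Locked}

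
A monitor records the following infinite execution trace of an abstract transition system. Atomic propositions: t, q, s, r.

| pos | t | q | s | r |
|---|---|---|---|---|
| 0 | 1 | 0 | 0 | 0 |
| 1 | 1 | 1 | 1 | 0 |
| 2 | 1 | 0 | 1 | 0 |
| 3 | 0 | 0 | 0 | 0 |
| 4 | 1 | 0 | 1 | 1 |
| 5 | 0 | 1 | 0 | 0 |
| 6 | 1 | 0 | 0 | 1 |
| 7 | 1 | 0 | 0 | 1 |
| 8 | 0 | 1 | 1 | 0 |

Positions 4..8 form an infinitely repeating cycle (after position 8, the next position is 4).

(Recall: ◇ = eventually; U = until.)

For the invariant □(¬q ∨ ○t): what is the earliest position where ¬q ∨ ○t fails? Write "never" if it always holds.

¬q ∨ ○t holds at every position 0..8, and those are all the positions the trace ever visits, so the invariant □(¬q ∨ ○t) is never violated.

never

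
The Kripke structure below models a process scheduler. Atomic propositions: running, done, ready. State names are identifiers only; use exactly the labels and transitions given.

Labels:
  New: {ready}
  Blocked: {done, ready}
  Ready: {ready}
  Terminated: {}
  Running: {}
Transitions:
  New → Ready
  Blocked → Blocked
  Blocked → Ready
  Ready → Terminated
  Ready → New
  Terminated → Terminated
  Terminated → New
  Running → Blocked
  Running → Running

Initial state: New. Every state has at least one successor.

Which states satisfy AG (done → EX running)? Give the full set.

States satisfying done → EX running: {New, Ready, Terminated, Running}.
States satisfying AG (done → EX running): {New, Ready, Terminated}.

{New, Ready, Terminated}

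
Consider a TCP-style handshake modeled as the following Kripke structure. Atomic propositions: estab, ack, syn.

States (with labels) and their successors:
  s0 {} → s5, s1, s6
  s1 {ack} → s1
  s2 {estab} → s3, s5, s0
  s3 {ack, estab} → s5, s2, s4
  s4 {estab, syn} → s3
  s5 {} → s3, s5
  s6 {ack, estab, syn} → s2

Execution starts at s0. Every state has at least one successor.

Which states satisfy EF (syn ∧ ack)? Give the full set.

States satisfying syn ∧ ack: {s6}.
States satisfying EF (syn ∧ ack): {s0, s2, s3, s4, s5, s6}.

{s0, s2, s3, s4, s5, s6}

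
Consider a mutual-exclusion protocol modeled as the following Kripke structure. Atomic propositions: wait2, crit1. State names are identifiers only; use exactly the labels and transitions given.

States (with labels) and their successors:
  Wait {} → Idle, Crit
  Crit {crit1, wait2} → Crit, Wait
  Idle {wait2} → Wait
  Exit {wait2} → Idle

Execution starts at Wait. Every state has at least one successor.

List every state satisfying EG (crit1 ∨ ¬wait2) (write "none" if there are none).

{Wait, Crit}

States satisfying crit1 ∨ ¬wait2: {Wait, Crit}.
States satisfying EG (crit1 ∨ ¬wait2): {Wait, Crit}.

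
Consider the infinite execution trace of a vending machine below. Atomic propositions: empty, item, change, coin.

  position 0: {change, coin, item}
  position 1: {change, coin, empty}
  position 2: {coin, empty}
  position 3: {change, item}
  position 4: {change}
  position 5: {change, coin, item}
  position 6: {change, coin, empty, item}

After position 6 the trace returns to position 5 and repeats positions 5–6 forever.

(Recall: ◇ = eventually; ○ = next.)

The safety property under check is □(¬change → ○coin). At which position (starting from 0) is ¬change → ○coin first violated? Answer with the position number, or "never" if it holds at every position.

2

Check ¬change → ○coin at each position in order: 0 ✓, 1 ✓.
At position 2 the labels are {coin, empty} and the next position 3 has {change, item}, so ¬change → ○coin is false there. This is the first violation.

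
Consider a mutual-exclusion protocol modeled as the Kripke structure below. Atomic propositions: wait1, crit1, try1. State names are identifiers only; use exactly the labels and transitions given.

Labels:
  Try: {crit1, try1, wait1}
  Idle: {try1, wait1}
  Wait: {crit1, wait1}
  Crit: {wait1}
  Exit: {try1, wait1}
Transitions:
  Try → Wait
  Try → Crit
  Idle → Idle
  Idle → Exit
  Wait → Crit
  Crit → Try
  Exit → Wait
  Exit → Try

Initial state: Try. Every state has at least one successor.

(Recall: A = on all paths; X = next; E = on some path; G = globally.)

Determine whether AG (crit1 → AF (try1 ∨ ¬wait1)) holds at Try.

States satisfying crit1 → AF (try1 ∨ ¬wait1): {Try, Idle, Wait, Crit, Exit}.
States satisfying AG (crit1 → AF (try1 ∨ ¬wait1)): {Try, Idle, Wait, Crit, Exit}.
Every state reachable from Try satisfies crit1 → AF (try1 ∨ ¬wait1).
Try ∈ Sat(AG (crit1 → AF (try1 ∨ ¬wait1))).

Satisfied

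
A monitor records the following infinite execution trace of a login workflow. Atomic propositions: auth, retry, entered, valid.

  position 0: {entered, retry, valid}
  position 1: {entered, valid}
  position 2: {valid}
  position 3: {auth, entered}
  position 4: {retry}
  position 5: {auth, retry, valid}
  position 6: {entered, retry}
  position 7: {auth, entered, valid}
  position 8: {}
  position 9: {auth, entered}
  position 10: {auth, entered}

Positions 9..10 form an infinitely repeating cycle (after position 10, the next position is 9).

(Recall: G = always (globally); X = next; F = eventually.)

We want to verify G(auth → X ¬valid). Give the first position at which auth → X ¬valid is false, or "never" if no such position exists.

auth → X ¬valid holds at every position 0..10, and those are all the positions the trace ever visits, so the invariant G(auth → X ¬valid) is never violated.

never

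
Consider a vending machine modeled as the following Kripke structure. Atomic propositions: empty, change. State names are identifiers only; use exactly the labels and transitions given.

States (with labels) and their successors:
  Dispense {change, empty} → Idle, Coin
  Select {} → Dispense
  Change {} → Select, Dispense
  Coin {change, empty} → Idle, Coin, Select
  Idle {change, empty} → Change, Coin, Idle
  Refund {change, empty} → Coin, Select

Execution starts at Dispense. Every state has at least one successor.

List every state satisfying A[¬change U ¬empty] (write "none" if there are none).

{Select, Change}

States satisfying ¬change: {Select, Change}.
States satisfying ¬empty: {Select, Change}.
States satisfying A[¬change U ¬empty]: {Select, Change}.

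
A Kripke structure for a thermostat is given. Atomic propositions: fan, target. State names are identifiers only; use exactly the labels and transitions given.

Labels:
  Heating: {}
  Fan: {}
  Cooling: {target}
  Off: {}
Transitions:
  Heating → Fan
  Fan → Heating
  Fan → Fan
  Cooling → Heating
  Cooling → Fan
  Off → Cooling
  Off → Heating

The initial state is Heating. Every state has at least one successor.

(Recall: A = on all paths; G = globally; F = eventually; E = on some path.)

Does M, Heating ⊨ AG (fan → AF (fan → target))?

Satisfied

States satisfying fan → AF (fan → target): {Heating, Fan, Cooling, Off}.
States satisfying AG (fan → AF (fan → target)): {Heating, Fan, Cooling, Off}.
Every state reachable from Heating satisfies fan → AF (fan → target).
Heating ∈ Sat(AG (fan → AF (fan → target))).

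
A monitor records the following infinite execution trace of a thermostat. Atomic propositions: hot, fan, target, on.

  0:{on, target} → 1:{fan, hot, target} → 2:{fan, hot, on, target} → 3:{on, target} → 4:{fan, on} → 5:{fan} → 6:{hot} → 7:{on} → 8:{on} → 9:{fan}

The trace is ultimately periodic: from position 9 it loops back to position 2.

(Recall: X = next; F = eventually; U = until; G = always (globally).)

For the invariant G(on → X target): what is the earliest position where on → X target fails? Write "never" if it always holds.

Check on → X target at each position in order: 0 ✓, 1 ✓, 2 ✓.
At position 3 the labels are {on, target} and the next position 4 has {fan, on}, so on → X target is false there. This is the first violation.

3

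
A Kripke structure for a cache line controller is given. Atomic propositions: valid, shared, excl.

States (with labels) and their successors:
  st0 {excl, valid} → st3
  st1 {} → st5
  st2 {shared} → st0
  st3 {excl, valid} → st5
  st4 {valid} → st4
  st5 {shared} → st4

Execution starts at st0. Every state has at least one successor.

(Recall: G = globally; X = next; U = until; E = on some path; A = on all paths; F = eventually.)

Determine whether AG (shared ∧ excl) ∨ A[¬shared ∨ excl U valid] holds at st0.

States satisfying shared ∧ excl: ∅.
States satisfying AG (shared ∧ excl): ∅.
States satisfying ¬shared ∨ excl: {st0, st1, st3, st4}.
States satisfying valid: {st0, st3, st4}.
States satisfying A[¬shared ∨ excl U valid]: {st0, st3, st4}.
States satisfying AG (shared ∧ excl) ∨ A[¬shared ∨ excl U valid]: {st0, st3, st4}.
st0 ∈ Sat(AG (shared ∧ excl) ∨ A[¬shared ∨ excl U valid]).

Satisfied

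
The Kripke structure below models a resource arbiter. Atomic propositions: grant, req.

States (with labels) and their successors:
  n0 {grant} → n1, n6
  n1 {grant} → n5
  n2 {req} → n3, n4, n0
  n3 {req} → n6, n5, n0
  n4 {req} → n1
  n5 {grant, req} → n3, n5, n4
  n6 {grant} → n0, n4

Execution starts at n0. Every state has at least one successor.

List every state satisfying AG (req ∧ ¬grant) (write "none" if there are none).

none

States satisfying req ∧ ¬grant: {n2, n3, n4}.
States satisfying AG (req ∧ ¬grant): ∅.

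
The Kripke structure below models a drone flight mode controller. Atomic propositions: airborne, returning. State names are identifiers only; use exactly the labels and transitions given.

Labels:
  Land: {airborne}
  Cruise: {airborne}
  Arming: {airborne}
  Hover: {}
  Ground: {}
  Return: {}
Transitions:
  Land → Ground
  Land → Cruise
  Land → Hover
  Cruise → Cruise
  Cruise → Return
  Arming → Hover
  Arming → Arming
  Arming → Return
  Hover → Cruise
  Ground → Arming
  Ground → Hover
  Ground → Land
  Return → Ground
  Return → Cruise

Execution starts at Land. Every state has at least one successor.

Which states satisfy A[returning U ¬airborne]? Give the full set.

States satisfying returning: ∅.
States satisfying ¬airborne: {Hover, Ground, Return}.
States satisfying A[returning U ¬airborne]: {Hover, Ground, Return}.

{Hover, Ground, Return}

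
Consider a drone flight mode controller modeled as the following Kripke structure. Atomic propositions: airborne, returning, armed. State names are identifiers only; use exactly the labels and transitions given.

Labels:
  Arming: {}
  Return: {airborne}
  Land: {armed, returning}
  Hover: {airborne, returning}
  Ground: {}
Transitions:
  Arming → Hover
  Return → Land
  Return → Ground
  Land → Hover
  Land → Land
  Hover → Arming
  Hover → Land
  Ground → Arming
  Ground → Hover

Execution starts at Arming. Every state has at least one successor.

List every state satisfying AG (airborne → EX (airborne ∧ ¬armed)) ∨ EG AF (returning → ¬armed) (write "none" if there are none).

{Arming, Return, Hover, Ground}

States satisfying airborne → EX (airborne ∧ ¬armed): {Arming, Land, Ground}.
States satisfying AG (airborne → EX (airborne ∧ ¬armed)): ∅.
States satisfying AF (returning → ¬armed): {Arming, Return, Hover, Ground}.
States satisfying EG AF (returning → ¬armed): {Arming, Return, Hover, Ground}.
States satisfying AG (airborne → EX (airborne ∧ ¬armed)) ∨ EG AF (returning → ¬armed): {Arming, Return, Hover, Ground}.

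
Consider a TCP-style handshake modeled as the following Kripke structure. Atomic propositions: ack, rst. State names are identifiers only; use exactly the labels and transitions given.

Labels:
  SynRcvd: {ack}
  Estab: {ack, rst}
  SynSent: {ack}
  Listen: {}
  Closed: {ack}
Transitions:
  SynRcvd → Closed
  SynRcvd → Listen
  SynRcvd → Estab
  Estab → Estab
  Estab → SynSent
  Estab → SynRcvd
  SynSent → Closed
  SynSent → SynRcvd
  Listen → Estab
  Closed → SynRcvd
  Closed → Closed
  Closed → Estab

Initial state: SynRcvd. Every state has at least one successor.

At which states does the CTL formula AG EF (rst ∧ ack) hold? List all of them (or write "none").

{SynRcvd, Estab, SynSent, Listen, Closed}

States satisfying EF (rst ∧ ack): {SynRcvd, Estab, SynSent, Listen, Closed}.
States satisfying AG EF (rst ∧ ack): {SynRcvd, Estab, SynSent, Listen, Closed}.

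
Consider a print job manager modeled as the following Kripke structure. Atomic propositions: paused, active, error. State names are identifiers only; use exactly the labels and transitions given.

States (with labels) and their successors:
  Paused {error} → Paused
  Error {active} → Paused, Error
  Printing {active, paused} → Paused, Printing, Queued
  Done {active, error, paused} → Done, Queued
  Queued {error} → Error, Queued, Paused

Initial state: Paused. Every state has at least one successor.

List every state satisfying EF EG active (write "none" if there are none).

{Error, Printing, Done, Queued}

States satisfying EG active: {Error, Printing, Done}.
States satisfying EF EG active: {Error, Printing, Done, Queued}.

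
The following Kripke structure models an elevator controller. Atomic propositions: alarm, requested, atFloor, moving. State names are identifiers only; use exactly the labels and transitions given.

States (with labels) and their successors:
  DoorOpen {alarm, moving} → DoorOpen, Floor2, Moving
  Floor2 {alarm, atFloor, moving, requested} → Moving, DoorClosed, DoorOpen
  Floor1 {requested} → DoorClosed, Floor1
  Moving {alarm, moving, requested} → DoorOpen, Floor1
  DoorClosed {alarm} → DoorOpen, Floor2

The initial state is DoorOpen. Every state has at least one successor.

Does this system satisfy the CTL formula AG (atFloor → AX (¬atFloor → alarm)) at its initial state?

States satisfying atFloor → AX (¬atFloor → alarm): {DoorOpen, Floor2, Floor1, Moving, DoorClosed}.
States satisfying AG (atFloor → AX (¬atFloor → alarm)): {DoorOpen, Floor2, Floor1, Moving, DoorClosed}.
Every state reachable from DoorOpen satisfies atFloor → AX (¬atFloor → alarm).
DoorOpen ∈ Sat(AG (atFloor → AX (¬atFloor → alarm))).

Holds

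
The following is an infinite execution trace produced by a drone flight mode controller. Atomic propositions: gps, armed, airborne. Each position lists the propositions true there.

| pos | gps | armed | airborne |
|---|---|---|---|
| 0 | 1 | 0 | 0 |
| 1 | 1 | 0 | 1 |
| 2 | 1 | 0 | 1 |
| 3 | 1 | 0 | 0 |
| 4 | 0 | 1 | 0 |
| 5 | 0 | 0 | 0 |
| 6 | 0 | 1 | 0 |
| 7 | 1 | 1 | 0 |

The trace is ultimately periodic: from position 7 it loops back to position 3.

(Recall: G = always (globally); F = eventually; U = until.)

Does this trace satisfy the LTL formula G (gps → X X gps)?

No

gps → X X gps must hold at every position from 0 onward. It fails at position 2, so G (gps → X X gps) is false.
Positions where gps holds: 0, 1, 2, 3, 7.
Check X X gps at each: 0→ok, 1→ok, 2→fails, 3→fails, 7→fails.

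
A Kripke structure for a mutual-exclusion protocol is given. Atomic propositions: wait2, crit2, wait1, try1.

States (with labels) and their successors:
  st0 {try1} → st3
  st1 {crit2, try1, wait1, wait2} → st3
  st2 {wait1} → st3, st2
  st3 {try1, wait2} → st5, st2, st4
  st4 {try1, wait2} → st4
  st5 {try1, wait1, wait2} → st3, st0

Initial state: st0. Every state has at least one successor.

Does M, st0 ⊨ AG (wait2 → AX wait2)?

No

States satisfying wait2 → AX wait2: {st0, st1, st2, st4}.
States satisfying AG (wait2 → AX wait2): {st4}.
st3 is reachable from st0 and violates wait2 → AX wait2, so AG fails at st0.
st0 ∉ Sat(AG (wait2 → AX wait2)).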